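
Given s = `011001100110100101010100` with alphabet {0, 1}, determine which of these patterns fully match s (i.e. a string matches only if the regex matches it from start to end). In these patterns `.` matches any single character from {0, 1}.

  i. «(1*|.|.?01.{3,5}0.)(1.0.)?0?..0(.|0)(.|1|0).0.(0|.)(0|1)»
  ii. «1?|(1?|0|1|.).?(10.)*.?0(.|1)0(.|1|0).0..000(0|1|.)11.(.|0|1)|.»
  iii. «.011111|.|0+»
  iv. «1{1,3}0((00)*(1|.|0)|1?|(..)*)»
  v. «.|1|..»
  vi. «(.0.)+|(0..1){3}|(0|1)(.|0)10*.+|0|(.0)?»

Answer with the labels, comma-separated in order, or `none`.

i → match
ii → no match
iii → no match
iv → no match — must start with `1`
v → no match
vi → match

i, vi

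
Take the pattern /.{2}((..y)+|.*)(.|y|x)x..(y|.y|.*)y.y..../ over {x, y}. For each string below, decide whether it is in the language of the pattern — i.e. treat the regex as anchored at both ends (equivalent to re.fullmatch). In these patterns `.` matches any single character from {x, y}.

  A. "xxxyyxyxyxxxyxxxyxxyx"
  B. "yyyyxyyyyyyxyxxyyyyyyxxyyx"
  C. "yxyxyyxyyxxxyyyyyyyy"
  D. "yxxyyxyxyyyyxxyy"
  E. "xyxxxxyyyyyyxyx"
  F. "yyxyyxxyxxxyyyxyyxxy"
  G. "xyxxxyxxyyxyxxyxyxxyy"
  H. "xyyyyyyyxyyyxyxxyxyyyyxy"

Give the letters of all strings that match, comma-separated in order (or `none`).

C, D, E, F, G

A → no match
B → no match
C → match
D → match
E → match
F → match
G → match
H → no match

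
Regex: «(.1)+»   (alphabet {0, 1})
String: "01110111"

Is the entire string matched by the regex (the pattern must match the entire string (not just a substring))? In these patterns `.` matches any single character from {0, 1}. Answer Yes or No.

Yes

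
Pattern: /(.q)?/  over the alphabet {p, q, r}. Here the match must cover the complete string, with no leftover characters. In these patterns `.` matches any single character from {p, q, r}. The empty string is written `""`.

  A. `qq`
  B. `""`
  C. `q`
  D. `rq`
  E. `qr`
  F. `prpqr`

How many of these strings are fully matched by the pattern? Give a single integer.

3

A. `qq` → match
B. `""` → match
C. `q` → no match
D. `rq` → match
E. `qr` → no match
F. `prpqr` → no match
Total matched: 3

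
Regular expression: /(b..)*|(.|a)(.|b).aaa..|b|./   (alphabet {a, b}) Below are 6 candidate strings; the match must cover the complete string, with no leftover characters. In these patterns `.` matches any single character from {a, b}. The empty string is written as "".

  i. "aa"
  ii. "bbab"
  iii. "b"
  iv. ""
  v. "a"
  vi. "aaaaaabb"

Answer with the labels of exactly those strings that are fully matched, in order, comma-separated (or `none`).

i → no match
ii → no match
iii → match
iv → match
v → match
vi → match

iii, iv, v, vi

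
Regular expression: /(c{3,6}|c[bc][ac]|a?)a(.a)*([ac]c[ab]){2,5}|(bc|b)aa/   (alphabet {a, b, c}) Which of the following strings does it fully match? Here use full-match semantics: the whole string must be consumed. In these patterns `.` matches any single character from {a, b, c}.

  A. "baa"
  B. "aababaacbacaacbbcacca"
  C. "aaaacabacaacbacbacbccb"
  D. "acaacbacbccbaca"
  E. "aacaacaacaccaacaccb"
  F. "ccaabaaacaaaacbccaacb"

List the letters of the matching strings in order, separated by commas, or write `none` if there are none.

A, C, D, E, F

A → match
B → no match
C → match
D → match
E → match
F → match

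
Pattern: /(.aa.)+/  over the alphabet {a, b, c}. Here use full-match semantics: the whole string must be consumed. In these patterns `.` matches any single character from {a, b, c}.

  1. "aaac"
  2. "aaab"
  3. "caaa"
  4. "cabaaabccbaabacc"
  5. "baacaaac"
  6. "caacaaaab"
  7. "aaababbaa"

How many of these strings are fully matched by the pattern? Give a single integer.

4

1 → match
2 → match
3 → match
4 → no match
5 → match
6 → no match
7 → no match
Total matched: 4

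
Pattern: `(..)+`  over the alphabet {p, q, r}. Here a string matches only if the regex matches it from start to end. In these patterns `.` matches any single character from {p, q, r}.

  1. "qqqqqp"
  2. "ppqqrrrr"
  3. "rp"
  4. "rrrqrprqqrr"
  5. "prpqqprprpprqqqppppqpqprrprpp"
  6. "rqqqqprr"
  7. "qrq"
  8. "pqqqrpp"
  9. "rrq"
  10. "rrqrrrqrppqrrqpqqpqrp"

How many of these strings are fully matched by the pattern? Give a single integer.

4

1. "qqqqqp" → match
2. "ppqqrrrr" → match
3. "rp" → match
4. "rrrqrprqqrr" → no match
5 → no match
6. "rqqqqprr" → match
7. "qrq" → no match
8. "pqqqrpp" → no match
9. "rrq" → no match
10 → no match
Total matched: 4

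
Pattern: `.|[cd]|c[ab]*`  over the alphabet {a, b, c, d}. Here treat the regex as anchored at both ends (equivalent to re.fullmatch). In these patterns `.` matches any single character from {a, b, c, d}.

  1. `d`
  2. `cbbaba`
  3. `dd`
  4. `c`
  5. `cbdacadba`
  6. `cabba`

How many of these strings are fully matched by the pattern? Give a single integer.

1. `d` → match
2. `cbbaba` → match
3. `dd` → no match
4. `c` → match
5. `cbdacadba` → no match
6. `cabba` → match
Total matched: 4

4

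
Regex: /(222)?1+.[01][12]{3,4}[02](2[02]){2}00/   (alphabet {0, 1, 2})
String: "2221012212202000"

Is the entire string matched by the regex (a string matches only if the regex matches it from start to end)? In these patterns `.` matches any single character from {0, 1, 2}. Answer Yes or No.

Yes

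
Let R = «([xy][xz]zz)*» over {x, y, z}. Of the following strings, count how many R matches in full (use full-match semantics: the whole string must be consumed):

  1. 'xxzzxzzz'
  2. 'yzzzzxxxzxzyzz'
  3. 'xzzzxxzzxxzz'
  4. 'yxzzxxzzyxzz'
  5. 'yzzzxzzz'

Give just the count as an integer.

1 → match
2 → no match
3 → match
4 → match
5 → match
Total matched: 4

4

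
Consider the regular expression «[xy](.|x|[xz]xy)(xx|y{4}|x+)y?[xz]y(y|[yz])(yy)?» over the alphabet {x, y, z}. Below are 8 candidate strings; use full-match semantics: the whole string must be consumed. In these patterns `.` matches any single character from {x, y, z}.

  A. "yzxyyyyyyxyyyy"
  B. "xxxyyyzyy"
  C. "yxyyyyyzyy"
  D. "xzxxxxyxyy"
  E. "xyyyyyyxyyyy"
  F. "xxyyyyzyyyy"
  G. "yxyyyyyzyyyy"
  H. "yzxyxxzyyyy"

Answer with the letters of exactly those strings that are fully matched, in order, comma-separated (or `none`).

A, C, D, E, F, G, H

A → match
B. "xxxyyyzyy" → no match
C. "yxyyyyyzyy" → match
D. "xzxxxxyxyy" → match
E. "xyyyyyyxyyyy" → match
F. "xxyyyyzyyyy" → match
G. "yxyyyyyzyyyy" → match
H. "yzxyxxzyyyy" → match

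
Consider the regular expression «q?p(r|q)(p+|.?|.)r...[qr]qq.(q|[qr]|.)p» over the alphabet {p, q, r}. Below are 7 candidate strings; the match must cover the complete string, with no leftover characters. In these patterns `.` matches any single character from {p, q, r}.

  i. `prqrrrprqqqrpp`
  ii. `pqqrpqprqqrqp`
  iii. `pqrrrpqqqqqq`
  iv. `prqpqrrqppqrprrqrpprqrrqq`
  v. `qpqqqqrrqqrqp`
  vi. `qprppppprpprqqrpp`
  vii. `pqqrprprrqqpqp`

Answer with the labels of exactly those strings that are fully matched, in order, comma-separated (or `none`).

i → no match
ii → match
iii → no match — must end with `p`
iv → no match — must end with `p`
v → no match
vi → no match
vii → no match

ii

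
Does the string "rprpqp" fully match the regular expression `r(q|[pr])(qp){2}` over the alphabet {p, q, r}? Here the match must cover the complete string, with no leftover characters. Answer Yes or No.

No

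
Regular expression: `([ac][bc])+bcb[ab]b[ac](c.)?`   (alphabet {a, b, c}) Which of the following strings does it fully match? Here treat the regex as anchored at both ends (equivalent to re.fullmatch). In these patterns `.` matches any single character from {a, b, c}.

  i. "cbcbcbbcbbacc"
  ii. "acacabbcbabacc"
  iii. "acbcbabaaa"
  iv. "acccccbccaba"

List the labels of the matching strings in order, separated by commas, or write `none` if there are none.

ii

i → no match
ii → match
iii. "acbcbabaaa" → no match
iv. "acccccbccaba" → no match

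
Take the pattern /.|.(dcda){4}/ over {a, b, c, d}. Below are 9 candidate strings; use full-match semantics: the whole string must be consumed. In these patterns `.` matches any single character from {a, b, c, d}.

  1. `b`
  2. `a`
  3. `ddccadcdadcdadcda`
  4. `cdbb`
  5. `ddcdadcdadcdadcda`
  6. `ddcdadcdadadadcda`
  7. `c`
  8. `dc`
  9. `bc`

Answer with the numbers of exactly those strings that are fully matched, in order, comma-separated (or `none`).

1, 2, 5, 7

1 → match
2 → match
3 → no match
4 → no match
5 → match
6 → no match
7 → match
8 → no match
9 → no match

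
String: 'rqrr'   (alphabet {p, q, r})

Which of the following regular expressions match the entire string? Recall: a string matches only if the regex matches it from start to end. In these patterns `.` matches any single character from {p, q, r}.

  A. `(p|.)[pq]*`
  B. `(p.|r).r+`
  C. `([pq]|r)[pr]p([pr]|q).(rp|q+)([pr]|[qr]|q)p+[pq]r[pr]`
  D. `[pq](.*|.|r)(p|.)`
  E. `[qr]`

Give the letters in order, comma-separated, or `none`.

A → no match
B → match
C → no match
D → no match
E → no match

B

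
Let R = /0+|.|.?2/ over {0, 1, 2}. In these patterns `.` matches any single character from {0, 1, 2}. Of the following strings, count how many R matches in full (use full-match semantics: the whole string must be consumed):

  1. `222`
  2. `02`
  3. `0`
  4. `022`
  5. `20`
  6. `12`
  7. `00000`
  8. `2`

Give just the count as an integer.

5

1 → no match
2 → match
3 → match
4 → no match
5 → no match
6 → match
7 → match
8 → match
Total matched: 5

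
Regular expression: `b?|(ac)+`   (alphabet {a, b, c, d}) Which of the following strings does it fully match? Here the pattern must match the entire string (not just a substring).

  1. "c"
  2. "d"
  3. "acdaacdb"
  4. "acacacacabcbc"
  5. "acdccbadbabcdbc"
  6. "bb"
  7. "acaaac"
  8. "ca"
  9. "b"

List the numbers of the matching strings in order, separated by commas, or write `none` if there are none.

1 → no match
2 → no match
3 → no match
4 → no match
5 → no match
6 → no match
7 → no match
8 → no match
9 → match

9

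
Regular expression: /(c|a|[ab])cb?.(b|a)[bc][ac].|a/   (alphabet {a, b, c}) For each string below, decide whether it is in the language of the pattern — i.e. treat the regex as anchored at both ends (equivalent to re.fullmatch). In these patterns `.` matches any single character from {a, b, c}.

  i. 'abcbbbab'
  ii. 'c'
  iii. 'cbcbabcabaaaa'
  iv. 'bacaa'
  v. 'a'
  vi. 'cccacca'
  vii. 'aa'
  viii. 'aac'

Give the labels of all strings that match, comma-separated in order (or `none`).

v, vi

i → no match
ii → no match
iii → no match
iv → no match
v → match
vi → match
vii → no match
viii → no match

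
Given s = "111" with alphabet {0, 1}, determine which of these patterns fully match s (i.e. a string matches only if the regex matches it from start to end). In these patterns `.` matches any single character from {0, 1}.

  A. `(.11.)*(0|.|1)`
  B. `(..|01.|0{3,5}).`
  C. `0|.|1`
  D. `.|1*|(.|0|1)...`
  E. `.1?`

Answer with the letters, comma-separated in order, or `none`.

B, D

A → no match
B → match
C → no match
D → match
E → no match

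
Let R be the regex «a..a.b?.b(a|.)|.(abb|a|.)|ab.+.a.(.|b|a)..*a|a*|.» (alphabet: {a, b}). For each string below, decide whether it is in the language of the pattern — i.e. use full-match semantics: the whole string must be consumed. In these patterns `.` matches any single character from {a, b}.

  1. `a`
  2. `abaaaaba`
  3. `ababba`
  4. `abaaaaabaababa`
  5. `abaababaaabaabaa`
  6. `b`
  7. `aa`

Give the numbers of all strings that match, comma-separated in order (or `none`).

1. `a` → match
2. `abaaaaba` → match
3. `ababba` → no match
4 → match
5 → match
6. `b` → match
7. `aa` → match

1, 2, 4, 5, 6, 7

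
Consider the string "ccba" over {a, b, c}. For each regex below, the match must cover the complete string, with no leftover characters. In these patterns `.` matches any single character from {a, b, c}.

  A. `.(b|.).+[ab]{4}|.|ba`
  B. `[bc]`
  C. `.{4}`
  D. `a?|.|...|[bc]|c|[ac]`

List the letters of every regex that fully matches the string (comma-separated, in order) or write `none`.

C

A → no match
B → no match
C → match
D → no match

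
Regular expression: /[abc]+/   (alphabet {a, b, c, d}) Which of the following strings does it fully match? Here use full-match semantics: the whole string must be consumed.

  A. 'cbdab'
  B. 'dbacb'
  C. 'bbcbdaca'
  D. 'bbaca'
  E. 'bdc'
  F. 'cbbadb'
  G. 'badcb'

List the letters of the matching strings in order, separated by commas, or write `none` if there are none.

A. 'cbdab' → no match
B. 'dbacb' → no match
C. 'bbcbdaca' → no match
D. 'bbaca' → match
E. 'bdc' → no match
F. 'cbbadb' → no match
G. 'badcb' → no match

D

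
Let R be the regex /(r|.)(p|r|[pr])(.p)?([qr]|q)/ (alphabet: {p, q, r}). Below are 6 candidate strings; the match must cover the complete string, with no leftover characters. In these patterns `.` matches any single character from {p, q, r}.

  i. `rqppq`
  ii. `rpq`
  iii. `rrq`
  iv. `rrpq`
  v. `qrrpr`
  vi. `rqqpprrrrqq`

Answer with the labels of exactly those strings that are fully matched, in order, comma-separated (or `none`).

i. `rqppq` → no match
ii. `rpq` → match
iii. `rrq` → match
iv. `rrpq` → no match
v. `qrrpr` → match
vi. `rqqpprrrrqq` → no match

ii, iii, v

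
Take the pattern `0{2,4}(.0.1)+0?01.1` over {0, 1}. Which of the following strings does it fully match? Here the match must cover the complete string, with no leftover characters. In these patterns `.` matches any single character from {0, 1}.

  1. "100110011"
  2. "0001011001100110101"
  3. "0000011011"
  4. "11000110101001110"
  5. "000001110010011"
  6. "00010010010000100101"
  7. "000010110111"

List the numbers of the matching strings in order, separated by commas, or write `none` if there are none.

1 → no match — must start with "0"
2 → match
3 → no match
4 → no match — must start with "0"
5 → no match
6 → no match
7 → match

2, 7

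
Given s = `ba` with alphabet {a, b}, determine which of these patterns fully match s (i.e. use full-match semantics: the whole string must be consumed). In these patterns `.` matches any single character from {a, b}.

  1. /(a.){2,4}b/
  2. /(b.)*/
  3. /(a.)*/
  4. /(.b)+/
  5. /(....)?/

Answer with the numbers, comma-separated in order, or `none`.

1 → no match — must start with `a`
2 → match
3 → no match
4 → no match — must end with `b`
5 → no match

2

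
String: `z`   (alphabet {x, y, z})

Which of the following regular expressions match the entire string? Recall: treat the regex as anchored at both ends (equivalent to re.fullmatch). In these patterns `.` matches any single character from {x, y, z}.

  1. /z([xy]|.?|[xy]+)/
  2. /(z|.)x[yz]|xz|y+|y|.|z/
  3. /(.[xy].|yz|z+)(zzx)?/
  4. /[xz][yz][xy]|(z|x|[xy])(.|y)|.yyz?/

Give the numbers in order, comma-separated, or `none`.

1 → match
2 → match
3 → match
4 → no match

1, 2, 3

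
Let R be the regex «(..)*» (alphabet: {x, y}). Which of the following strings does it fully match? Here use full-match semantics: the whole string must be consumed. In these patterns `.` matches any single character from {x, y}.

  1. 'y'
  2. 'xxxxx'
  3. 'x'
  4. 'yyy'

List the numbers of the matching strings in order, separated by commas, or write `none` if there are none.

none

1 → no match
2 → no match
3 → no match
4 → no match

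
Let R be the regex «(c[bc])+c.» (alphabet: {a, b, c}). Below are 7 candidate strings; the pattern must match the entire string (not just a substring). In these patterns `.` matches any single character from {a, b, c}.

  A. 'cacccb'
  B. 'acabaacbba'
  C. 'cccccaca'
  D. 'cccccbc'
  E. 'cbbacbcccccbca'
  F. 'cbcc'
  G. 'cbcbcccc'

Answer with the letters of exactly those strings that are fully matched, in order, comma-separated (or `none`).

A → no match
B → no match — must start with 'c'
C → no match
D → no match
E → no match
F → match
G → match

F, G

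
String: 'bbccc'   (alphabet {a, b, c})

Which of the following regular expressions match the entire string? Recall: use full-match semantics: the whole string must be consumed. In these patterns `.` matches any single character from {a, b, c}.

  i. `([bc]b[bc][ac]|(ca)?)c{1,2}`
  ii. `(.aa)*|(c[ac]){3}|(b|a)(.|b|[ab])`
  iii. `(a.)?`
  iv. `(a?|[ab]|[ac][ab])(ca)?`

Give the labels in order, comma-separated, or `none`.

i → match
ii → no match
iii → no match
iv → no match

i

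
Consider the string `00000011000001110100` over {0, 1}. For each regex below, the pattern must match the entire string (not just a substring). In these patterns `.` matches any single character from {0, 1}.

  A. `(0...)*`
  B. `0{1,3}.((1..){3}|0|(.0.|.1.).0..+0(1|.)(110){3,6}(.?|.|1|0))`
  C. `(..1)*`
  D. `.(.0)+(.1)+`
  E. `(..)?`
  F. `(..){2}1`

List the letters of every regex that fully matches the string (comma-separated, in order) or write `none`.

A → match
B → no match
C → no match
D → no match — must end with `1`
E → no match
F → no match — must end with `1`

A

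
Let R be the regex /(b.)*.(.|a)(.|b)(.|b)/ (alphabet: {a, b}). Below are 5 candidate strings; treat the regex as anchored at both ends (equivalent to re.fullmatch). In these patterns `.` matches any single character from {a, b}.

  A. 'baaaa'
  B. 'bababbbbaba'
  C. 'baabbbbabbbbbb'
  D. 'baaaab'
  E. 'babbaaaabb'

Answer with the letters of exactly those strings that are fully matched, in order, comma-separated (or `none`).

D

A → no match
B → no match
C → no match
D → match
E → no match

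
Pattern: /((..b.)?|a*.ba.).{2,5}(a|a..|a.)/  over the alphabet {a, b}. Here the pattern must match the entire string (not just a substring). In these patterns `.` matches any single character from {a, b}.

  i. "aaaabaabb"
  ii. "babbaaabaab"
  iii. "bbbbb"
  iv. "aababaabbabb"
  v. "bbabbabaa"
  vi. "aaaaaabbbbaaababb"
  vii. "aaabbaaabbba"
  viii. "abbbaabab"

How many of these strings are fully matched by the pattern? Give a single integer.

5

i → no match
ii → match
iii → no match
iv → match
v → match
vi → no match
vii → match
viii → match
Total matched: 5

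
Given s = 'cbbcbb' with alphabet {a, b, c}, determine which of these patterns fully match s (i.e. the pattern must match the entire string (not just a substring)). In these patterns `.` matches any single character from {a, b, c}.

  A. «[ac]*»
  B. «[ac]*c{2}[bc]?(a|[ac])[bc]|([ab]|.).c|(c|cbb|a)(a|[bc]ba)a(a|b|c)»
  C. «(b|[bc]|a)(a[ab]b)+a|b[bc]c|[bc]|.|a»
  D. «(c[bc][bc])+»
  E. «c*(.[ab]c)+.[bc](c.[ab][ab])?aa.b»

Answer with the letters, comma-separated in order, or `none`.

A → no match
B → no match
C → no match
D → match
E → no match

D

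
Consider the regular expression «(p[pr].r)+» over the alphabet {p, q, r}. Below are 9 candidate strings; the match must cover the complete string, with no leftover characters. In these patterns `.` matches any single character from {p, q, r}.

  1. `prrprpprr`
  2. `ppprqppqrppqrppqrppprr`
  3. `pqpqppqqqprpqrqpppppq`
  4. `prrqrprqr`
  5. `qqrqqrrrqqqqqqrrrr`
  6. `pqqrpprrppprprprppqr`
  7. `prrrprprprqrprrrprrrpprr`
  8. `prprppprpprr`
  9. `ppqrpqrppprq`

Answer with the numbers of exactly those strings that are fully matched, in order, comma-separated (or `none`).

1 → no match
2 → no match
3 → no match — must end with `r`
4 → no match
5 → no match — must start with `p`
6 → no match
7 → match
8 → match
9 → no match — must end with `r`

7, 8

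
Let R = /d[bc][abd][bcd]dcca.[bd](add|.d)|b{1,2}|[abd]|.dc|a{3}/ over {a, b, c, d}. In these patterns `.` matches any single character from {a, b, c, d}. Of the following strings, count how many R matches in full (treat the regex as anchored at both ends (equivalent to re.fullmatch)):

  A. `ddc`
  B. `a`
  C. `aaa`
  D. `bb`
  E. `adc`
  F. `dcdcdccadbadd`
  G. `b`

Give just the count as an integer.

A → match
B → match
C → match
D → match
E → match
F → match
G → match
Total matched: 7

7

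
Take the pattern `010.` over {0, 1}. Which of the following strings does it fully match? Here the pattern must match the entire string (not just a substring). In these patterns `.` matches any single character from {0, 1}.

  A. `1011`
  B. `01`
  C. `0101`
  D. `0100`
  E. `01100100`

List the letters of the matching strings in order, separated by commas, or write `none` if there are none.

A → no match — must start with `010`
B → no match — must start with `010`
C → match
D → match
E → no match — must start with `010`

C, D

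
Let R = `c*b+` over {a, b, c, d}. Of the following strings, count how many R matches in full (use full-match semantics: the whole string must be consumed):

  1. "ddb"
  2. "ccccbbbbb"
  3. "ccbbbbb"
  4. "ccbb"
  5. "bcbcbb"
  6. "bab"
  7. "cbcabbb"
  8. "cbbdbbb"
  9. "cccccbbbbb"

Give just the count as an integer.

4

1 → no match
2 → match
3 → match
4 → match
5 → no match
6 → no match
7 → no match
8 → no match
9 → match
Total matched: 4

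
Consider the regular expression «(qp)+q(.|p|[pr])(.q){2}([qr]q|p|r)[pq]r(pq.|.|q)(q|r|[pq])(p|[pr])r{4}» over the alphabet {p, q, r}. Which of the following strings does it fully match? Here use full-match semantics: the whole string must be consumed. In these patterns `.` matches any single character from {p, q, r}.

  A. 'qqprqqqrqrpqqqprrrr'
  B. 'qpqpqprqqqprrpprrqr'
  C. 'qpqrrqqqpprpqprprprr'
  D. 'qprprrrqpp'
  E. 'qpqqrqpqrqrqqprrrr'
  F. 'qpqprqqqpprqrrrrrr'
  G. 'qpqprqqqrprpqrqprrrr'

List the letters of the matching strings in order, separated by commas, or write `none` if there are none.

E, F, G

A → no match — must start with 'qp'
B → no match
C → no match
D → no match — must end with 'r'
E → match
F → match
G → match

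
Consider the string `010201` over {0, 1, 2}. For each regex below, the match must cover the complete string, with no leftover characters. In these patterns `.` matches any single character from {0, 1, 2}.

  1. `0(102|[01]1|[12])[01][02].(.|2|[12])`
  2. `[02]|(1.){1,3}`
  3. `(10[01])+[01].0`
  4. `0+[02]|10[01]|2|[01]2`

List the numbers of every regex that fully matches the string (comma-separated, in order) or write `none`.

1

1 → match
2 → no match
3 → no match — must start with `10`
4 → no match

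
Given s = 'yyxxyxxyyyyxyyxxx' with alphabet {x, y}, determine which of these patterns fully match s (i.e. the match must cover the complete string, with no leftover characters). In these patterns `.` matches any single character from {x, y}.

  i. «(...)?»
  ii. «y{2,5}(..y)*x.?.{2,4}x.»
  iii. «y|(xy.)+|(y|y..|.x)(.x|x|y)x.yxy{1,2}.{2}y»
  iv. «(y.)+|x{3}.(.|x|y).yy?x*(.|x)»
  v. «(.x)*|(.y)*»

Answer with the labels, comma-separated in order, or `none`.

ii

i → no match
ii → match
iii → no match
iv → no match
v → no match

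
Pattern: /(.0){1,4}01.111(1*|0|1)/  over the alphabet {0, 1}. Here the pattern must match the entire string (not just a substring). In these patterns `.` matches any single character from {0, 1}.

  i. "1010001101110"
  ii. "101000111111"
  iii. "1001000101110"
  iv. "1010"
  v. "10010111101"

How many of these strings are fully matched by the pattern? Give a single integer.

0

i → no match
ii → no match
iii → no match
iv → no match
v → no match
Total matched: 0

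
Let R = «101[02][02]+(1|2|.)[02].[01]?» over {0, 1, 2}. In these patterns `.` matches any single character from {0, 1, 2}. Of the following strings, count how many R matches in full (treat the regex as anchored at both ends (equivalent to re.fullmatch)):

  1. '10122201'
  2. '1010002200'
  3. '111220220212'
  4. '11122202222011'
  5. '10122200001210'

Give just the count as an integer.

3

1. '10122201' → match
2. '1010002200' → match
3. '111220220212' → no match — must start with '101'
4 → no match — must start with '101'
5 → match
Total matched: 3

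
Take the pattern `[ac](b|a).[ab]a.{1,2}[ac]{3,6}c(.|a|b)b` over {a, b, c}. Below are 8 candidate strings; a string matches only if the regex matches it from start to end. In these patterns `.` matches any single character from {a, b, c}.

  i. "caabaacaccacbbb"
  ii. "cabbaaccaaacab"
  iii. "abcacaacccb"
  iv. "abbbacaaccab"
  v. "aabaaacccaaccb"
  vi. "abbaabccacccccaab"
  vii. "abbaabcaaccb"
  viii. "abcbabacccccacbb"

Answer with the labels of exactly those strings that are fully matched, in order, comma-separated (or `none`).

i → no match
ii → match
iii → no match
iv → match
v → match
vi → no match
vii → match
viii → match

ii, iv, v, vii, viii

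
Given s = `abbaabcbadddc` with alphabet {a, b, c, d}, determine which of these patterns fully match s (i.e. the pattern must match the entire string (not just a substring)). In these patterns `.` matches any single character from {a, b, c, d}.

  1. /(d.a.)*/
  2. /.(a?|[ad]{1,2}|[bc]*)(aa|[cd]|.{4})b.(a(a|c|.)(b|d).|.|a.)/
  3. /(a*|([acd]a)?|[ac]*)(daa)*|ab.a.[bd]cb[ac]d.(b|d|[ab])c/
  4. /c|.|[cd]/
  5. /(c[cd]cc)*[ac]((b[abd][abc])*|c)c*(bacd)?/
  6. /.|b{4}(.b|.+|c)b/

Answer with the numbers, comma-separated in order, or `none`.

1 → no match
2 → no match
3 → match
4 → no match
5 → no match
6 → no match

3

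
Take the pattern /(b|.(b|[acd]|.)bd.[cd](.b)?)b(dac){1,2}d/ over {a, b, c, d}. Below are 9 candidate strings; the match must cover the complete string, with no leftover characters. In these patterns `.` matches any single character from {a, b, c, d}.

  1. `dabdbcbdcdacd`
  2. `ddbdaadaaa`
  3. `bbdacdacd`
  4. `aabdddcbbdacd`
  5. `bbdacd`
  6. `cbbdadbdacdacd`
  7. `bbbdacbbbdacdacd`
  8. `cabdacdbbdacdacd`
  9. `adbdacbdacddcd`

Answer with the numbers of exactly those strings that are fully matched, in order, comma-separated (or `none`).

1 → no match
2 → no match — must end with `dacd`
3 → match
4 → match
5 → match
6 → match
7 → match
8 → match
9 → no match — must end with `dacd`

3, 4, 5, 6, 7, 8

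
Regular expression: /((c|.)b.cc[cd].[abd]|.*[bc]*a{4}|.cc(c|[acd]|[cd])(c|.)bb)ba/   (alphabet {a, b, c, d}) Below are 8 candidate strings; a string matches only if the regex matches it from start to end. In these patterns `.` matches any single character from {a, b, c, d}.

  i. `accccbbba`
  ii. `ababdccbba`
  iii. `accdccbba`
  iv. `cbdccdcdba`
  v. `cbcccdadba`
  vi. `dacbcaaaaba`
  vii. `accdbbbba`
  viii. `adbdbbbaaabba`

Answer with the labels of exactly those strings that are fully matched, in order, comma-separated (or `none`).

i → match
ii → no match
iii → no match
iv → match
v → match
vi → match
vii → match
viii → no match

i, iv, v, vi, vii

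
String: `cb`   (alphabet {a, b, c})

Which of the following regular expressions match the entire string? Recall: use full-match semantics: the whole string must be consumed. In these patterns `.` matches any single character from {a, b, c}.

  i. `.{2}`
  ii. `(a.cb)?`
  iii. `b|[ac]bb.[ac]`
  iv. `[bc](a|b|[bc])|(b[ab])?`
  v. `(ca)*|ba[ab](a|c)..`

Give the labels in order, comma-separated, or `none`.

i → match
ii → no match
iii → no match
iv → match
v → no match

i, iv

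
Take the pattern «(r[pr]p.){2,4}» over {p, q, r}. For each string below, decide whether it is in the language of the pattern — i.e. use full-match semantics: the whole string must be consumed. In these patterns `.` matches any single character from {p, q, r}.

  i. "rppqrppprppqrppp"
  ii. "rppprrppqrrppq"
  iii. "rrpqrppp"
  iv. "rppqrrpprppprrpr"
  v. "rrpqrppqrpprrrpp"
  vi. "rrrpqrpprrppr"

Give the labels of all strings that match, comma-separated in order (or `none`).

i, iii, iv, v

i → match
ii → no match
iii → match
iv → match
v → match
vi → no match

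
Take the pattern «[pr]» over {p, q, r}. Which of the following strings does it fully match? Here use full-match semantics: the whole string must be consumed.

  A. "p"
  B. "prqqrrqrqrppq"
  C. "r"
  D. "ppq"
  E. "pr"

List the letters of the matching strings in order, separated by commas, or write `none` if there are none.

A, C

A. "p" → match
B → no match
C. "r" → match
D. "ppq" → no match
E. "pr" → no match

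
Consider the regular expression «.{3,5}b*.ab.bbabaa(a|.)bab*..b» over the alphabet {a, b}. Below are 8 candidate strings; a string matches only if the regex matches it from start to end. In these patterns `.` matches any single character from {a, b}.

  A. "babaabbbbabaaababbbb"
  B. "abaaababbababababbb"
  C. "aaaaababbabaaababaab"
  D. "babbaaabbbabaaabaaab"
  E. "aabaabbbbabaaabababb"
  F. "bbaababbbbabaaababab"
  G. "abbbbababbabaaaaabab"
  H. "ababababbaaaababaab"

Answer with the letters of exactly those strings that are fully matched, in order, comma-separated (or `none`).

A, C, E, F

A → match
B → no match
C → match
D → no match
E → match
F → match
G → no match
H → no match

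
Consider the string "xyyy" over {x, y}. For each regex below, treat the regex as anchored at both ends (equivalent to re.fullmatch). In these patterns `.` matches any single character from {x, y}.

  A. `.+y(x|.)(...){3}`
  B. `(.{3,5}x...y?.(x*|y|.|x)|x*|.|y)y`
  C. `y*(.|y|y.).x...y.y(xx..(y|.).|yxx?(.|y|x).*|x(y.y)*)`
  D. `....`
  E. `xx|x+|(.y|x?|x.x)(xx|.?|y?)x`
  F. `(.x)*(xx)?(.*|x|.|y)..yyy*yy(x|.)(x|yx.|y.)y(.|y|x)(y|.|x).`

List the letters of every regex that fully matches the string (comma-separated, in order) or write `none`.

D

A → no match
B → no match
C → no match
D → match
E → no match
F → no match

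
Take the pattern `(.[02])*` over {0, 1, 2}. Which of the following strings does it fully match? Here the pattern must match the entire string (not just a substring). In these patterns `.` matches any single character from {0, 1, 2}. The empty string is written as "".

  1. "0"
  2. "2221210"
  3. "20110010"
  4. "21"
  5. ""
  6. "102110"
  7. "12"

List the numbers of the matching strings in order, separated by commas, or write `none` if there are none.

5, 7

1 → no match
2 → no match
3 → no match
4 → no match
5 → match
6 → no match
7 → match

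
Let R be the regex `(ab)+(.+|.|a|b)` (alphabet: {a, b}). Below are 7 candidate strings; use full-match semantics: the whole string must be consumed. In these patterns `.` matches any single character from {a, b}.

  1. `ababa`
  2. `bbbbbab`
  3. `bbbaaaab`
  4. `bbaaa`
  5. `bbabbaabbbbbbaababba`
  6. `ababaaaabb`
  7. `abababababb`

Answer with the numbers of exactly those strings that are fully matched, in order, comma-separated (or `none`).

1, 6, 7

1. `ababa` → match
2. `bbbbbab` → no match — must start with `ab`
3. `bbbaaaab` → no match — must start with `ab`
4. `bbaaa` → no match — must start with `ab`
5 → no match — must start with `ab`
6. `ababaaaabb` → match
7. `abababababb` → match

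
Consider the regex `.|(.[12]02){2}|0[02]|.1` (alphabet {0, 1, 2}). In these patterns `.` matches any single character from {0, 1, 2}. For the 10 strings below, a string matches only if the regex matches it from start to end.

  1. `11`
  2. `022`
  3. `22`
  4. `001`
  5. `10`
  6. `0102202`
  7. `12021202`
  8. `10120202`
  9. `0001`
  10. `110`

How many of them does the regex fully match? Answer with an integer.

1 → match
2 → no match
3 → no match
4 → no match
5 → no match
6 → no match
7 → match
8 → no match
9 → no match
10 → no match
Total matched: 2

2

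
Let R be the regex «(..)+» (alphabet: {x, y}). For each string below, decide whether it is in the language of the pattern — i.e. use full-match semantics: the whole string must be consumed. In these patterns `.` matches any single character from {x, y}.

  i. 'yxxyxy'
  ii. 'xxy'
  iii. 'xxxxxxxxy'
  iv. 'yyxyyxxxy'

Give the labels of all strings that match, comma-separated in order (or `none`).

i → match
ii → no match
iii → no match
iv → no match

i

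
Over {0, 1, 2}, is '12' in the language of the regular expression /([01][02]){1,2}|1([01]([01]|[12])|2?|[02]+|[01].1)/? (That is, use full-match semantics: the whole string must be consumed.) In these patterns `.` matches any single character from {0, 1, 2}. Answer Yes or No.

Yes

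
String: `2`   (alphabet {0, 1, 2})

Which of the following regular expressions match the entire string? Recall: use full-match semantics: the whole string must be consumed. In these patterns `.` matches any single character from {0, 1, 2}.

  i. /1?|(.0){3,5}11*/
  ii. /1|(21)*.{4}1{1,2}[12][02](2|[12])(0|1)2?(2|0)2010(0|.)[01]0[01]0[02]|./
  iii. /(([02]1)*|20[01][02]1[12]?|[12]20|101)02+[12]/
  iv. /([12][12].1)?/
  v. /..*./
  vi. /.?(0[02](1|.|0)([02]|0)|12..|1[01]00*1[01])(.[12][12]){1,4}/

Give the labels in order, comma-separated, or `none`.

ii

i → no match
ii → match
iii → no match
iv → no match
v → no match
vi → no match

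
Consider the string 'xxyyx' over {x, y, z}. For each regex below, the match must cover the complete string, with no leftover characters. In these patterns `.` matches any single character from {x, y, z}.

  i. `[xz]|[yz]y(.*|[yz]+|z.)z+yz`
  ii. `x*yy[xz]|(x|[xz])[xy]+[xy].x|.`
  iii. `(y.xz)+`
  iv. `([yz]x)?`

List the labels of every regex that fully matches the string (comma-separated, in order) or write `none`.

i → no match
ii → match
iii → no match — must start with 'y'
iv → no match

ii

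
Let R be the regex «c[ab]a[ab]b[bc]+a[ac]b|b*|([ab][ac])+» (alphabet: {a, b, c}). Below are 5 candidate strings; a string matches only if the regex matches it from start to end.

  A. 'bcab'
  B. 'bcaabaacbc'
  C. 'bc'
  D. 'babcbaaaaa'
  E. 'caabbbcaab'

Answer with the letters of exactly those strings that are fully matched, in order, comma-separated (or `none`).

B, C, D, E

A → no match
B → match
C → match
D → match
E → match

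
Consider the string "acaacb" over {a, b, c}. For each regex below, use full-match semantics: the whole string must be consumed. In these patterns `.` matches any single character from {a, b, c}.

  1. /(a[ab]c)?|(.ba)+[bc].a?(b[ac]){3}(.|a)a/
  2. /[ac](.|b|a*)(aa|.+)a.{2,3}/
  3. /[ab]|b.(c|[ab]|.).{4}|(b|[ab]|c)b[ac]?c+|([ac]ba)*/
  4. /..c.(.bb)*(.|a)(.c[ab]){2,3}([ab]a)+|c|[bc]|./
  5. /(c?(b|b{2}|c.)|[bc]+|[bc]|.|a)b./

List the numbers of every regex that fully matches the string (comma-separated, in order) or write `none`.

1 → no match
2 → match
3 → no match
4 → no match
5 → no match

2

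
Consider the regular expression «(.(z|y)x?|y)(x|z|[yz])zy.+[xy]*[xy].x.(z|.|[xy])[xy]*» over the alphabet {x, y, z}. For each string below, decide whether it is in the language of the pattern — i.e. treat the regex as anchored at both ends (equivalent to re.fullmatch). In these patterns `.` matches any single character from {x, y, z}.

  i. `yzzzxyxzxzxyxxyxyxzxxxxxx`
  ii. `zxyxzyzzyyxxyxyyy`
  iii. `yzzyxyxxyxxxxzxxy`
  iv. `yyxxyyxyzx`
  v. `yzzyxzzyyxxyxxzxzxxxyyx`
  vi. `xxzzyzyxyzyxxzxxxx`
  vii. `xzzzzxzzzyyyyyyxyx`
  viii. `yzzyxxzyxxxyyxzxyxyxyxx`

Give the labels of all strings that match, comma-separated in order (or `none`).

i → no match
ii → no match
iii → match
iv → no match
v → match
vi → no match
vii → no match
viii → match

iii, v, viii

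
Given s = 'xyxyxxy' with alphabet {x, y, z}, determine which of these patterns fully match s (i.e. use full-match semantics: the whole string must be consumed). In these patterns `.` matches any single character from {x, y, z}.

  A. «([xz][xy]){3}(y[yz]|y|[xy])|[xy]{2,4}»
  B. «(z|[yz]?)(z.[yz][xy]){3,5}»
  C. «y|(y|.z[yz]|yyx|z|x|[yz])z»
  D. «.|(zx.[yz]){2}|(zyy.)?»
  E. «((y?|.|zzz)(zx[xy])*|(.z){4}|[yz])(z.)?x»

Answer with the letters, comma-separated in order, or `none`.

A → match
B → no match
C → no match
D → no match
E → no match — must end with 'x'

A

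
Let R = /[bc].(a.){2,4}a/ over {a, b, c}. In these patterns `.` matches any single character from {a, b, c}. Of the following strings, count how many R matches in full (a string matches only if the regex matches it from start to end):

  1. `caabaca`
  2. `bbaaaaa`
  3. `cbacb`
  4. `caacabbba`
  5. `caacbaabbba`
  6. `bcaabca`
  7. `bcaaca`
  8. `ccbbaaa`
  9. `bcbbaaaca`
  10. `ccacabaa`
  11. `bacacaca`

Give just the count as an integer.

2

1 → match
2 → match
3 → no match — must end with `a`
4 → no match
5 → no match
6 → no match
7 → no match
8 → no match
9 → no match
10 → no match
11 → no match
Total matched: 2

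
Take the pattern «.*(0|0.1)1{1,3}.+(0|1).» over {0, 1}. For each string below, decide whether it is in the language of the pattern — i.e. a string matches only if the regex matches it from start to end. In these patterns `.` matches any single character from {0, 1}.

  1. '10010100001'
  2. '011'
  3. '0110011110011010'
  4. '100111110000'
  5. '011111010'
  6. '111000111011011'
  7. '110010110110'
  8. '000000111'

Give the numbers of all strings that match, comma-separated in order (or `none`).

1 → match
2 → no match
3 → match
4 → match
5 → match
6 → match
7 → match
8 → no match

1, 3, 4, 5, 6, 7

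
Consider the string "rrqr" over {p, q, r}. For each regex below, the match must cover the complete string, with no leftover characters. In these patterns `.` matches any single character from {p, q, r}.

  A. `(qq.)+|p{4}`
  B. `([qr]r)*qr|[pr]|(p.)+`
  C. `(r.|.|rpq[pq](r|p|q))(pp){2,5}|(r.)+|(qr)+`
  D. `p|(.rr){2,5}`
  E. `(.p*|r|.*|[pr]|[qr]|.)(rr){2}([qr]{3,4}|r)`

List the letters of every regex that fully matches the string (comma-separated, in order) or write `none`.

A → no match
B → match
C → no match
D → no match
E → no match

B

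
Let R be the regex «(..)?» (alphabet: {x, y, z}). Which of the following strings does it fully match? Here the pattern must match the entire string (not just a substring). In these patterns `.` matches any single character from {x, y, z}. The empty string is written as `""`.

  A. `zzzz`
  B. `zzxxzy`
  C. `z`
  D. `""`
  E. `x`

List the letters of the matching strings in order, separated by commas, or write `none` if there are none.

D

A → no match
B → no match
C → no match
D → match
E → no match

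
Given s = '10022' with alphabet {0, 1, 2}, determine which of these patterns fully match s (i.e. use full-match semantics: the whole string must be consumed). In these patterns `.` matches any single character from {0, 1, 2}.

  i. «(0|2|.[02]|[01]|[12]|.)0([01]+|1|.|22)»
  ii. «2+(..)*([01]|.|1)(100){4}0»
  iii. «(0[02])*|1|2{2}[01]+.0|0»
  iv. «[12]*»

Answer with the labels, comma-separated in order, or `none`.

i

i → match
ii → no match — must start with '2'
iii → no match
iv → no match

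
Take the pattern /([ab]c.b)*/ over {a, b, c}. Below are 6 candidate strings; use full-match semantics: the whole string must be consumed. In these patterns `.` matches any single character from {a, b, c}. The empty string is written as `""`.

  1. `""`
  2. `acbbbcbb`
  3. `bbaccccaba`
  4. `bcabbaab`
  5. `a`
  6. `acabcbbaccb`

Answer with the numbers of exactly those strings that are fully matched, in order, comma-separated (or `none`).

1 → match
2 → match
3 → no match
4 → no match
5 → no match
6 → no match

1, 2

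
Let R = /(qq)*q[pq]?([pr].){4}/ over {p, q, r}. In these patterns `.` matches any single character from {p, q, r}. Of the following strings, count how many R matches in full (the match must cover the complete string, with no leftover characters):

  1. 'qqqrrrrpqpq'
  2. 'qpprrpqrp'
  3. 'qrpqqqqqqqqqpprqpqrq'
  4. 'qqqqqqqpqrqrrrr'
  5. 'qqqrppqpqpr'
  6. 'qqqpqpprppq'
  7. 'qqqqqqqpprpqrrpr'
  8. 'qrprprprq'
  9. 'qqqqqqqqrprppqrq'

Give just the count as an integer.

1 → match
2 → match
3 → no match
4 → match
5 → match
6 → match
7 → match
8 → match
9 → match
Total matched: 8

8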